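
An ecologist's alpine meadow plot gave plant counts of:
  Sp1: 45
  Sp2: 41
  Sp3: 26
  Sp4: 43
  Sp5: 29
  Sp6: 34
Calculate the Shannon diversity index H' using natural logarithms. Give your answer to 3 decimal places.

Total N = 45+41+26+43+29+34 = 218, so the proportions are 0.20642, 0.18807, 0.11927, 0.19725, 0.13303, 0.15596 (working shown to 5 dp, full precision carried).
Each pᵢ ln pᵢ term: 0.20642×(-1.57783)=-0.32570, 0.18807×(-1.67092)=-0.31426, 0.11927×(-2.12640)=-0.25361, 0.19725×(-1.62329)=-0.32019, 0.13303×(-2.01720)=-0.26834, 0.15596×(-1.85813)=-0.28980.
Sum = -1.77190, so H' = 1.772.

1.772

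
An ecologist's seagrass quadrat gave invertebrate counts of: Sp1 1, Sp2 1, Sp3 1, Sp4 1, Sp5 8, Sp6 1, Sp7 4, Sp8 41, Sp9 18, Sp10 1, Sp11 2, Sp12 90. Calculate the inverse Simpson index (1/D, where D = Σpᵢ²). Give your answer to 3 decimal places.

2.801

Total N = 1+1+1+1+8+1+4+41+18+1+2+90 = 169, so the proportions are 0.005917, 0.005917, 0.005917, 0.005917, 0.047337, 0.005917, 0.023669, 0.242604, 0.106509, 0.005917, 0.011834, 0.532544 (working shown to 6 dp, full precision carried).
D = 0.005917² + 0.005917² + 0.005917² + 0.005917² + 0.047337² + 0.005917² + 0.023669² + 0.242604² + 0.106509² + 0.005917² + 0.011834² + 0.532544² = 0.000035 + 0.000035 + 0.000035 + 0.000035 + 0.002241 + 0.000035 + 0.000560 + 0.058856 + 0.011344 + 0.000035 + 0.000140 + 0.283604 = 0.356955.
So 1/D = 2.80147, i.e. 2.801 to 3 decimal places.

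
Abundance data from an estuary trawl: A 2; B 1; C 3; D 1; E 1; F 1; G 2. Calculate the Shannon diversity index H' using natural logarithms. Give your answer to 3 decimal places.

Total N = 2+1+3+1+1+1+2 = 11, so the proportions are 0.18182, 0.09091, 0.27273, 0.09091, 0.09091, 0.09091, 0.18182 (working shown to 5 dp, full precision carried).
Each pᵢ ln pᵢ term: 0.18182×(-1.70475)=-0.30995, 0.09091×(-2.39790)=-0.21799, 0.27273×(-1.29928)=-0.35435, 0.09091×(-2.39790)=-0.21799, 0.09091×(-2.39790)=-0.21799, 0.09091×(-2.39790)=-0.21799, 0.18182×(-1.70475)=-0.30995.
Sum = -1.84622, so H' = 1.846.

1.846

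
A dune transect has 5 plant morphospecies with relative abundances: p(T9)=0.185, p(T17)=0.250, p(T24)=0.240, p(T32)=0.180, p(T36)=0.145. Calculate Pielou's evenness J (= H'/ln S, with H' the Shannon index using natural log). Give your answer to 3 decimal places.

H' = −Σ pᵢ ln pᵢ = −((-0.31217) + (-0.34657) + (-0.34251) + (-0.30866) + (-0.28000)) = 1.58991 (working shown to 5 dp, full precision carried).
With S = 5 species, ln S = 1.60944, so J = 1.58991/1.60944 = 0.98787, i.e. 0.988 to 3 decimal places.

0.988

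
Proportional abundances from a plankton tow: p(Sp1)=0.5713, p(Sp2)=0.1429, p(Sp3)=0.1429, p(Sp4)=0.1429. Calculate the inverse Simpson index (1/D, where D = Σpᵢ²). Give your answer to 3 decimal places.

2.580

D = 0.5713² + 0.1429² + 0.1429² + 0.1429² = 0.326384 + 0.020420 + 0.020420 + 0.020420 = 0.387645 (working shown to 6 dp, full precision carried).
So 1/D = 2.57968, i.e. 2.580 to 3 decimal places.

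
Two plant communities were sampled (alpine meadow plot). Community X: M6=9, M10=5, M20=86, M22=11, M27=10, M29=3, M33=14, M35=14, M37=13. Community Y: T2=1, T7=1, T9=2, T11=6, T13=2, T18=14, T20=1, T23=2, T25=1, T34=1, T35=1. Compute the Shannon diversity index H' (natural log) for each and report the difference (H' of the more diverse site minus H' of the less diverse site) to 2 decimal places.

0.20

Community X: N=165, proportions 0.054545, 0.030303, 0.521212, 0.066667, 0.060606, 0.018182, 0.084848, 0.084848, 0.078788, giving H' = 1.646354 (working shown to 6 dp, full precision carried).
Community Y: N=32, proportions 0.03125, 0.03125, 0.0625, 0.1875, 0.0625, 0.4375, 0.03125, 0.0625, 0.03125, 0.03125, 0.03125, giving H' = 1.845228.
Difference = |1.646354 − 1.845228| = 0.198874, i.e. 0.20 to 2 decimal places.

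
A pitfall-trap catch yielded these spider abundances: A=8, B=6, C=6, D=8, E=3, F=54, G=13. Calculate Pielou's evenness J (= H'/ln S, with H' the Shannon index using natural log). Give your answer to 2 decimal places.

Total N = 8+6+6+8+3+54+13 = 98, so the proportions are 0.0816, 0.0612, 0.0612, 0.0816, 0.0306, 0.551, 0.1327 (working shown to 4 dp, full precision carried).
H' = −Σ pᵢ ln pᵢ = −((-0.2045) + (-0.1710) + (-0.1710) + (-0.2045) + (-0.1067) + (-0.3284) + (-0.2680)) = 1.4542.
With S = 7 species, ln S = 1.9459, so J = 1.4542/1.9459 = 0.7473, i.e. 0.75 to 2 decimal places.

0.75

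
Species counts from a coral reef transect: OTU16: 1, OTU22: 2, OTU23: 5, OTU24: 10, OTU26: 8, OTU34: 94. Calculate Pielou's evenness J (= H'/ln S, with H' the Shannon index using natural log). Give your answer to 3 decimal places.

0.457

Total N = 1+2+5+10+8+94 = 120, so the proportions are 0.00833, 0.01667, 0.04167, 0.08333, 0.06667, 0.78333 (working shown to 5 dp, full precision carried).
H' = −Σ pᵢ ln pᵢ = −((-0.03990) + (-0.06824) + (-0.13242) + (-0.20708) + (-0.18054) + (-0.19129)) = 0.81945.
With S = 6 species, ln S = 1.79176, so J = 0.81945/1.79176 = 0.45735, i.e. 0.457 to 3 decimal places.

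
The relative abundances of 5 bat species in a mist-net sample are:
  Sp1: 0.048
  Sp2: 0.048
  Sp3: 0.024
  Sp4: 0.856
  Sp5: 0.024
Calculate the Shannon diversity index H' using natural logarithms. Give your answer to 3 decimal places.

0.604

Each pᵢ ln pᵢ term (working shown to 5 dp, full precision carried): 0.048×(-3.03655)=-0.14575, 0.048×(-3.03655)=-0.14575, 0.024×(-3.72970)=-0.08951, 0.856×(-0.15548)=-0.13310, 0.024×(-3.72970)=-0.08951.
Sum = -0.60363, so H' = 0.604.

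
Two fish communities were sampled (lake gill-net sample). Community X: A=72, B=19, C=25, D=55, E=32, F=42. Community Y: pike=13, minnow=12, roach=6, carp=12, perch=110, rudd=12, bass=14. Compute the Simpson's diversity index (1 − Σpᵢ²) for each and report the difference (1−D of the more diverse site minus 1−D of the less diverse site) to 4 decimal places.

Community X: N=245, proportions 0.293878, 0.077551, 0.102041, 0.22449, 0.130612, 0.171429, giving 1−D = 0.800367 (working shown to 6 dp, full precision carried).
Community Y: N=179, proportions 0.072626, 0.067039, 0.03352, 0.067039, 0.614525, 0.067039, 0.078212, giving 1−D = 0.596361.
Difference = |0.800367 − 0.596361| = 0.204006, i.e. 0.2040 to 4 decimal places.

0.2040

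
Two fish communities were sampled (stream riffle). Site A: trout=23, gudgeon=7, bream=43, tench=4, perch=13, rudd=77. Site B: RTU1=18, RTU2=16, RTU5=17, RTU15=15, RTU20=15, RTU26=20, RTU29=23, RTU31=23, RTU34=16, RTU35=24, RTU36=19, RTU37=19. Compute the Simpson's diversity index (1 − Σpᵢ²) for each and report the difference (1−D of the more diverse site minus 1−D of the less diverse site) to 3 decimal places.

Site A: N=167, proportions 0.13772, 0.04192, 0.25749, 0.02395, 0.07784, 0.46108, giving 1−D = 0.69375 (working shown to 5 dp, full precision carried).
Site B: N=225, proportions 0.08, 0.07111, 0.07556, 0.06667, 0.06667, 0.08889, 0.10222, 0.10222, 0.07111, 0.10667, 0.08444, 0.08444, giving 1−D = 0.91445.
Difference = |0.69375 − 0.91445| = 0.22070, i.e. 0.221 to 3 decimal places.

0.221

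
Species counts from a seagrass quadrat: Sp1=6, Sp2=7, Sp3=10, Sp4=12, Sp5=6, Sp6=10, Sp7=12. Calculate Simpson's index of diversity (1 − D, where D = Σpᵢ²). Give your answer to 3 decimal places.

Total N = 6+7+10+12+6+10+12 = 63, so the proportions are 0.09524, 0.11111, 0.15873, 0.19048, 0.09524, 0.15873, 0.19048 (working shown to 5 dp, full precision carried).
D = 0.09524² + 0.11111² + 0.15873² + 0.19048² + 0.09524² + 0.15873² + 0.19048² = 0.00907 + 0.01235 + 0.02520 + 0.03628 + 0.00907 + 0.02520 + 0.03628 = 0.15344.
So 1 − D = 0.84656, i.e. 0.847 to 3 decimal places.

0.847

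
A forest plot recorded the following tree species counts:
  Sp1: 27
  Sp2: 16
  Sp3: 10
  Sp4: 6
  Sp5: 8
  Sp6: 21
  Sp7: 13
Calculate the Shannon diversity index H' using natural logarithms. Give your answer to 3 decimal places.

Total N = 27+16+10+6+8+21+13 = 101, so the proportions are 0.26733, 0.15842, 0.09901, 0.05941, 0.07921, 0.20792, 0.12871 (working shown to 5 dp, full precision carried).
Each pᵢ ln pᵢ term: 0.26733×(-1.31928)=-0.35268, 0.15842×(-1.84253)=-0.29189, 0.09901×(-2.31254)=-0.22896, 0.05941×(-2.82336)=-0.16772, 0.07921×(-2.53568)=-0.20085, 0.20792×(-1.57060)=-0.32656, 0.12871×(-2.05017)=-0.26388.
Sum = -1.83254, so H' = 1.833.

1.833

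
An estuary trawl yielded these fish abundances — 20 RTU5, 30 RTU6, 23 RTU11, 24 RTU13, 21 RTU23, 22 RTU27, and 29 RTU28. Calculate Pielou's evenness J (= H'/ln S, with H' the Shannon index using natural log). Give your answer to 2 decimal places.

Total N = 20+30+23+24+21+22+29 = 169, so the proportions are 0.1183, 0.1775, 0.1361, 0.142, 0.1243, 0.1302, 0.1716 (working shown to 4 dp, full precision carried).
H' = −Σ pᵢ ln pᵢ = −((-0.2526) + (-0.3069) + (-0.2714) + (-0.2772) + (-0.2591) + (-0.2654) + (-0.3025)) = 1.9350.
With S = 7 species, ln S = 1.9459, so J = 1.9350/1.9459 = 0.9944, i.e. 0.99 to 2 decimal places.

0.99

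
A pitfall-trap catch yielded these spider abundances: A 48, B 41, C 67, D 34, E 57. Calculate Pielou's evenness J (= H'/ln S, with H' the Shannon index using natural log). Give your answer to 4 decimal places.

Total N = 48+41+67+34+57 = 247, so the proportions are 0.194332, 0.165992, 0.271255, 0.137652, 0.230769 (working shown to 6 dp, full precision carried).
H' = −Σ pᵢ ln pᵢ = −((-0.318352) + (-0.298091) + (-0.353905) + (-0.272967) + (-0.338385)) = 1.581701.
With S = 5 species, ln S = 1.609438, so J = 1.581701/1.609438 = 0.982766, i.e. 0.9828 to 4 decimal places.

0.9828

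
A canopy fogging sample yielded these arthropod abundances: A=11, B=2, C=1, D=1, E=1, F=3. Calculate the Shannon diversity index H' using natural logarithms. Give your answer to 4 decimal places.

1.3098

Total N = 11+2+1+1+1+3 = 19, so the proportions are 0.578947, 0.105263, 0.052632, 0.052632, 0.052632, 0.157895 (working shown to 6 dp, full precision carried).
Each pᵢ ln pᵢ term: 0.578947×(-0.546544)=-0.316420, 0.105263×(-2.251292)=-0.236978, 0.052632×(-2.944439)=-0.154970, 0.052632×(-2.944439)=-0.154970, 0.052632×(-2.944439)=-0.154970, 0.157895×(-1.845827)=-0.291446.
Sum = -1.309756, so H' = 1.3098.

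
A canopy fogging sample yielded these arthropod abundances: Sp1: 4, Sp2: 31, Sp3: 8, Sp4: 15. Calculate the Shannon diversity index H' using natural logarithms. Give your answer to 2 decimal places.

1.14

Total N = 4+31+8+15 = 58, so the proportions are 0.069, 0.5345, 0.1379, 0.2586 (working shown to 4 dp, full precision carried).
Each pᵢ ln pᵢ term: 0.069×(-2.6741)=-0.1844, 0.5345×(-0.6265)=-0.3348, 0.1379×(-1.9810)=-0.2732, 0.2586×(-1.3524)=-0.3498.
Sum = -1.1423, so H' = 1.14.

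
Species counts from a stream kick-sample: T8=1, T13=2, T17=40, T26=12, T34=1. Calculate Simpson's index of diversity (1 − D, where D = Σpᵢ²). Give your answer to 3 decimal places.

Total N = 1+2+40+12+1 = 56, so the proportions are 0.01786, 0.03571, 0.71429, 0.21429, 0.01786 (working shown to 5 dp, full precision carried).
D = 0.01786² + 0.03571² + 0.71429² + 0.21429² + 0.01786² = 0.00032 + 0.00128 + 0.51020 + 0.04592 + 0.00032 = 0.55804.
So 1 − D = 0.44196, i.e. 0.442 to 3 decimal places.

0.442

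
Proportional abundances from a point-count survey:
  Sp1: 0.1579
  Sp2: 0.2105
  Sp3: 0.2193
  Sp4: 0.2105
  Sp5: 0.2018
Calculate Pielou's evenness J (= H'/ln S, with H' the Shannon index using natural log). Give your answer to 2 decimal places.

H' = −Σ pᵢ ln pᵢ = −((-0.2915) + (-0.3280) + (-0.3327) + (-0.3280) + (-0.3230)) = 1.6032 (working shown to 4 dp, full precision carried).
With S = 5 species, ln S = 1.6094, so J = 1.6032/1.6094 = 0.9961, i.e. 1.00 to 2 decimal places.

1.00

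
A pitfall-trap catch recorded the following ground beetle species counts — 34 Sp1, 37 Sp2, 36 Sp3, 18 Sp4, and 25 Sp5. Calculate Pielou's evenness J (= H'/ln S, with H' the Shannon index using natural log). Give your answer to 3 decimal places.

Total N = 34+37+36+18+25 = 150, so the proportions are 0.22667, 0.24667, 0.24, 0.12, 0.16667 (working shown to 5 dp, full precision carried).
H' = −Σ pᵢ ln pᵢ = −((-0.33644) + (-0.34526) + (-0.34251) + (-0.25443) + (-0.29863)) = 1.57727.
With S = 5 species, ln S = 1.60944, so J = 1.57727/1.60944 = 0.98001, i.e. 0.980 to 3 decimal places.

0.980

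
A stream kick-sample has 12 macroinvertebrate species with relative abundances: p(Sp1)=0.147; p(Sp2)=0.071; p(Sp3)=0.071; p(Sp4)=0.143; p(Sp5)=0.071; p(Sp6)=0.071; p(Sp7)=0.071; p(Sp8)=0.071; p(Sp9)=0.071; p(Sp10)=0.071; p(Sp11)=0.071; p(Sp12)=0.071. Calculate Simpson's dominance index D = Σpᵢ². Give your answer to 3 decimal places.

D = 0.147² + 0.071² + 0.071² + 0.143² + 0.071² + 0.071² + 0.071² + 0.071² + 0.071² + 0.071² + 0.071² + 0.071² = 0.02161 + 0.00504 + 0.00504 + 0.02045 + 0.00504 + 0.00504 + 0.00504 + 0.00504 + 0.00504 + 0.00504 + 0.00504 + 0.00504 = 0.09247 (working shown to 5 dp, full precision carried).
To 3 decimal places, D = 0.092.

0.092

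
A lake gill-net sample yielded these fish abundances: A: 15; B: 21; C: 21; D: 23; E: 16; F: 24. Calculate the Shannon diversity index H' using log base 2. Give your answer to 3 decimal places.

Total N = 15+21+21+23+16+24 = 120, so the proportions are 0.125, 0.175, 0.175, 0.19167, 0.13333, 0.2 (working shown to 5 dp, full precision carried).
Each pᵢ log₂ pᵢ term: 0.125×(-3.00000)=-0.37500, 0.175×(-2.51457)=-0.44005, 0.175×(-2.51457)=-0.44005, 0.19167×(-2.38333)=-0.45680, 0.13333×(-2.90689)=-0.38759, 0.2×(-2.32193)=-0.46439.
Sum = -2.56388, so H' = 2.564.

2.564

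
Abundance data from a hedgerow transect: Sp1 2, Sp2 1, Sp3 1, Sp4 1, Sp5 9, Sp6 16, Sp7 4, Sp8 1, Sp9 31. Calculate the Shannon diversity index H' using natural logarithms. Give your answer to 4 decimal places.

1.4999

Total N = 2+1+1+1+9+16+4+1+31 = 66, so the proportions are 0.030303, 0.015152, 0.015152, 0.015152, 0.136364, 0.242424, 0.060606, 0.015152, 0.469697 (working shown to 6 dp, full precision carried).
Each pᵢ ln pᵢ term: 0.030303×(-3.496508)=-0.105955, 0.015152×(-4.189655)=-0.063480, 0.015152×(-4.189655)=-0.063480, 0.015152×(-4.189655)=-0.063480, 0.136364×(-1.992430)=-0.271695, 0.242424×(-1.417066)=-0.343531, 0.060606×(-2.803360)=-0.169901, 0.015152×(-4.189655)=-0.063480, 0.469697×(-0.755668)=-0.354935.
Sum = -1.499935, so H' = 1.4999.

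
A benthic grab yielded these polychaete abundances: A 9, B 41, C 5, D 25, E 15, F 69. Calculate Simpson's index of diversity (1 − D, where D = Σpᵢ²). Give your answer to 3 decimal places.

0.725

Total N = 9+41+5+25+15+69 = 164, so the proportions are 0.05488, 0.25, 0.03049, 0.15244, 0.09146, 0.42073 (working shown to 5 dp, full precision carried).
D = 0.05488² + 0.25² + 0.03049² + 0.15244² + 0.09146² + 0.42073² = 0.00301 + 0.06250 + 0.00093 + 0.02324 + 0.00837 + 0.17702 = 0.27506.
So 1 − D = 0.72494, i.e. 0.725 to 3 decimal places.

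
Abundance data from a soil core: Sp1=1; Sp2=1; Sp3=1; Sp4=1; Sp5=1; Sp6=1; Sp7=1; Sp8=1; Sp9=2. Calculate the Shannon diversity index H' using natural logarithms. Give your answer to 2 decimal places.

2.16

Total N = 1+1+1+1+1+1+1+1+2 = 10, so the proportions are 0.1, 0.1, 0.1, 0.1, 0.1, 0.1, 0.1, 0.1, 0.2 (working shown to 4 dp, full precision carried).
Each pᵢ ln pᵢ term: 0.1×(-2.3026)=-0.2303, 0.1×(-2.3026)=-0.2303, 0.1×(-2.3026)=-0.2303, 0.1×(-2.3026)=-0.2303, 0.1×(-2.3026)=-0.2303, 0.1×(-2.3026)=-0.2303, 0.1×(-2.3026)=-0.2303, 0.1×(-2.3026)=-0.2303, 0.2×(-1.6094)=-0.3219.
Sum = -2.1640, so H' = 2.16.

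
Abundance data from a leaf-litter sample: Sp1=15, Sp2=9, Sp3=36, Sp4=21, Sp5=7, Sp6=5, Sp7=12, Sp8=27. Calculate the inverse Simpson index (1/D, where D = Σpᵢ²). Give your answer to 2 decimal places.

Total N = 15+9+36+21+7+5+12+27 = 132, so the proportions are 0.113636, 0.068182, 0.272727, 0.159091, 0.05303, 0.037879, 0.090909, 0.204545 (working shown to 6 dp, full precision carried).
D = 0.113636² + 0.068182² + 0.272727² + 0.159091² + 0.05303² + 0.037879² + 0.090909² + 0.204545² = 0.012913 + 0.004649 + 0.074380 + 0.025310 + 0.002812 + 0.001435 + 0.008264 + 0.041839 = 0.171602.
So 1/D = 5.8274, i.e. 5.83 to 2 decimal places.

5.83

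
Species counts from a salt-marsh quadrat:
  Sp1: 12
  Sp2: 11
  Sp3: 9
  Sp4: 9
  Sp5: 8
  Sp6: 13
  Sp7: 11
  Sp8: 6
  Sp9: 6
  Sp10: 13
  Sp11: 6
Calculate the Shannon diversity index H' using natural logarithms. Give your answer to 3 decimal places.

Total N = 12+11+9+9+8+13+11+6+6+13+6 = 104, so the proportions are 0.11538, 0.10577, 0.08654, 0.08654, 0.07692, 0.125, 0.10577, 0.05769, 0.05769, 0.125, 0.05769 (working shown to 5 dp, full precision carried).
Each pᵢ ln pᵢ term: 0.11538×(-2.15948)=-0.24917, 0.10577×(-2.24650)=-0.23761, 0.08654×(-2.44717)=-0.21177, 0.08654×(-2.44717)=-0.21177, 0.07692×(-2.56495)=-0.19730, 0.125×(-2.07944)=-0.25993, 0.10577×(-2.24650)=-0.23761, 0.05769×(-2.85263)=-0.16457, 0.05769×(-2.85263)=-0.16457, 0.125×(-2.07944)=-0.25993, 0.05769×(-2.85263)=-0.16457.
Sum = -2.35883, so H' = 2.359.

2.359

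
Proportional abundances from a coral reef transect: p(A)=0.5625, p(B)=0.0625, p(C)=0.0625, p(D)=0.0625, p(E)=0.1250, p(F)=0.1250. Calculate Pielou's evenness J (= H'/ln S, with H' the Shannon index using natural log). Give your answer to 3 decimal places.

0.761

H' = −Σ pᵢ ln pᵢ = −((-0.32364) + (-0.17329) + (-0.17329) + (-0.17329) + (-0.25993) + (-0.25993)) = 1.36336 (working shown to 5 dp, full precision carried).
With S = 6 species, ln S = 1.79176, so J = 1.36336/1.79176 = 0.76091, i.e. 0.761 to 3 decimal places.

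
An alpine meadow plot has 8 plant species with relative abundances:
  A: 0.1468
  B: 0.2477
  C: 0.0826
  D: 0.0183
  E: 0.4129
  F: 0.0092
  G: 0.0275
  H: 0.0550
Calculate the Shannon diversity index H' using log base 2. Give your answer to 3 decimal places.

Each pᵢ log₂ pᵢ term (working shown to 5 dp, full precision carried): 0.1468×(-2.76808)=-0.40635, 0.2477×(-2.01333)=-0.49870, 0.0826×(-3.59771)=-0.29717, 0.0183×(-5.77201)=-0.10563, 0.4129×(-1.27614)=-0.52692, 0.0092×(-6.76415)=-0.06223, 0.0275×(-5.18442)=-0.14257, 0.055×(-4.18442)=-0.23014.
Sum = -2.26972, so H' = 2.270.

2.270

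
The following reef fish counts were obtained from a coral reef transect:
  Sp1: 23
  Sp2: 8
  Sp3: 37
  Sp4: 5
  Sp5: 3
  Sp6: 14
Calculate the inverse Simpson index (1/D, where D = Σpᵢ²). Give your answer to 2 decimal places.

3.70

Total N = 23+8+37+5+3+14 = 90, so the proportions are 0.255556, 0.088889, 0.411111, 0.055556, 0.033333, 0.155556 (working shown to 6 dp, full precision carried).
D = 0.255556² + 0.088889² + 0.411111² + 0.055556² + 0.033333² + 0.155556² = 0.065309 + 0.007901 + 0.169012 + 0.003086 + 0.001111 + 0.024198 = 0.270617.
So 1/D = 3.6953, i.e. 3.70 to 2 decimal places.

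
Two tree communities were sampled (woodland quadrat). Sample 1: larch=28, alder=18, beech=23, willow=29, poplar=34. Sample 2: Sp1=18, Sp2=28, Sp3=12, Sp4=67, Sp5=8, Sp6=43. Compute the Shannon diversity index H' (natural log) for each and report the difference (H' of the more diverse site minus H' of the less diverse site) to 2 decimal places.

Sample 1: N=132, proportions 0.2121, 0.1364, 0.1742, 0.2197, 0.2576, giving H' = 1.5874 (working shown to 4 dp, full precision carried).
Sample 2: N=176, proportions 0.1023, 0.1591, 0.0682, 0.3807, 0.0455, 0.2443, giving H' = 1.5612.
Difference = |1.5874 − 1.5612| = 0.0262, i.e. 0.03 to 2 decimal places.

0.03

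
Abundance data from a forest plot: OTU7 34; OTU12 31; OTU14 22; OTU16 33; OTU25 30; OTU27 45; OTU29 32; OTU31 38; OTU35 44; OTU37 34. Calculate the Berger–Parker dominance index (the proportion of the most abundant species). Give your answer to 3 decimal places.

0.131

Total N = 34+31+22+33+30+45+32+38+44+34 = 343, so the proportions are 0.09913, 0.09038, 0.06414, 0.09621, 0.08746, 0.1312, 0.09329, 0.11079, 0.12828, 0.09913 (working shown to 5 dp, full precision carried).
The largest proportion is 0.1312, i.e. d = 0.131 to 3 decimal places.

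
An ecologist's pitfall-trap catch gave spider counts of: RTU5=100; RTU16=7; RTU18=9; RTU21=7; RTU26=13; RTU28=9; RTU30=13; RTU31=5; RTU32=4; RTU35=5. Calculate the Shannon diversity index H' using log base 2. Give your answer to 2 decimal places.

Total N = 100+7+9+7+13+9+13+5+4+5 = 172, so the proportions are 0.5814, 0.0407, 0.0523, 0.0407, 0.0756, 0.0523, 0.0756, 0.0291, 0.0233, 0.0291 (working shown to 4 dp, full precision carried).
Each pᵢ log₂ pᵢ term: 0.5814×(-0.7824)=-0.4549, 0.0407×(-4.6189)=-0.1880, 0.0523×(-4.2563)=-0.2227, 0.0407×(-4.6189)=-0.1880, 0.0756×(-3.7258)=-0.2816, 0.0523×(-4.2563)=-0.2227, 0.0756×(-3.7258)=-0.2816, 0.0291×(-5.1043)=-0.1484, 0.0233×(-5.4263)=-0.1262, 0.0291×(-5.1043)=-0.1484.
Sum = -2.2624, so H' = 2.26.

2.26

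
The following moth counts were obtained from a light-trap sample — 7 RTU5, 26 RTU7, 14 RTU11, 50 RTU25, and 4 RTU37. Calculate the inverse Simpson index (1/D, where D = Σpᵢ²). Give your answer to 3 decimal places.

2.968

Total N = 7+26+14+50+4 = 101, so the proportions are 0.069307, 0.257426, 0.138614, 0.49505, 0.039604 (working shown to 6 dp, full precision carried).
D = 0.069307² + 0.257426² + 0.138614² + 0.49505² + 0.039604² = 0.004803 + 0.066268 + 0.019214 + 0.245074 + 0.001568 = 0.336928.
So 1/D = 2.96800, i.e. 2.968 to 3 decimal places.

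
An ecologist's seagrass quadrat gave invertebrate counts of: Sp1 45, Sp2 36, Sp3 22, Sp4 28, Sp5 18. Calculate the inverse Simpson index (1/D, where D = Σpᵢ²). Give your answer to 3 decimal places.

Total N = 45+36+22+28+18 = 149, so the proportions are 0.3020134, 0.2416107, 0.147651, 0.1879195, 0.1208054 (working shown to 7 dp, full precision carried).
D = 0.3020134² + 0.2416107² + 0.147651² + 0.1879195² + 0.1208054² = 0.0912121 + 0.0583757 + 0.0218008 + 0.0353137 + 0.0145939 = 0.2212963.
So 1/D = 4.51883, i.e. 4.519 to 3 decimal places.

4.519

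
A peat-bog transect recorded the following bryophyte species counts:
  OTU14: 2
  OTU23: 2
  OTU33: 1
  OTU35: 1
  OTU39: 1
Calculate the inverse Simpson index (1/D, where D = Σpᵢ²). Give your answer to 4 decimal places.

4.4545

Total N = 2+2+1+1+1 = 7, so the proportions are 0.28571429, 0.28571429, 0.14285714, 0.14285714, 0.14285714 (working shown to 8 dp, full precision carried).
D = 0.28571429² + 0.28571429² + 0.14285714² + 0.14285714² + 0.14285714² = 0.08163265 + 0.08163265 + 0.02040816 + 0.02040816 + 0.02040816 = 0.22448980.
So 1/D = 4.454545, i.e. 4.4545 to 4 decimal places.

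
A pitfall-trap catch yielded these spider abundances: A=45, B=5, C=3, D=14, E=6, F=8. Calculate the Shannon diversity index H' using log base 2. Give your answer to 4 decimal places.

1.9410

Total N = 45+5+3+14+6+8 = 81, so the proportions are 0.555556, 0.061728, 0.037037, 0.17284, 0.074074, 0.098765 (working shown to 6 dp, full precision carried).
Each pᵢ log₂ pᵢ term: 0.555556×(-0.847997)=-0.471109, 0.061728×(-4.017922)=-0.248020, 0.037037×(-4.754888)=-0.176107, 0.17284×(-2.532495)=-0.437715, 0.074074×(-3.754888)=-0.278140, 0.098765×(-3.339850)=-0.329862.
Sum = -1.940953, so H' = 1.9410.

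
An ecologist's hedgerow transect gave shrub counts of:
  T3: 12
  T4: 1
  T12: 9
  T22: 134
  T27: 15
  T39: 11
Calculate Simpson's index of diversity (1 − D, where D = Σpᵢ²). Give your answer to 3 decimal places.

0.441

Total N = 12+1+9+134+15+11 = 182, so the proportions are 0.06593, 0.00549, 0.04945, 0.73626, 0.08242, 0.06044 (working shown to 5 dp, full precision carried).
D = 0.06593² + 0.00549² + 0.04945² + 0.73626² + 0.08242² + 0.06044² = 0.00435 + 0.00003 + 0.00245 + 0.54208 + 0.00679 + 0.00365 = 0.55935.
So 1 − D = 0.44065, i.e. 0.441 to 3 decimal places.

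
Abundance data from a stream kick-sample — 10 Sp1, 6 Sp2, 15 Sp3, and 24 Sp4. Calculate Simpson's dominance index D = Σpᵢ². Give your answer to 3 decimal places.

0.310

Total N = 10+6+15+24 = 55, so the proportions are 0.18182, 0.10909, 0.27273, 0.43636 (working shown to 5 dp, full precision carried).
D = 0.18182² + 0.10909² + 0.27273² + 0.43636² = 0.03306 + 0.01190 + 0.07438 + 0.19041 = 0.30975.
To 3 decimal places, D = 0.310.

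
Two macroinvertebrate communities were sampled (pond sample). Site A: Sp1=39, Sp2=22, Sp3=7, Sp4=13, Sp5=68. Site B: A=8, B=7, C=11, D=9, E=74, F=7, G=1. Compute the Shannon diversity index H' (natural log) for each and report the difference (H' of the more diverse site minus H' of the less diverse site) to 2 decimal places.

0.08

Site A: N=149, proportions 0.261745, 0.147651, 0.04698, 0.087248, 0.456376, giving H' = 1.347744 (working shown to 6 dp, full precision carried).
Site B: N=117, proportions 0.068376, 0.059829, 0.094017, 0.076923, 0.632479, 0.059829, 0.008547, giving H' = 1.270456.
Difference = |1.347744 − 1.270456| = 0.077288, i.e. 0.08 to 2 decimal places.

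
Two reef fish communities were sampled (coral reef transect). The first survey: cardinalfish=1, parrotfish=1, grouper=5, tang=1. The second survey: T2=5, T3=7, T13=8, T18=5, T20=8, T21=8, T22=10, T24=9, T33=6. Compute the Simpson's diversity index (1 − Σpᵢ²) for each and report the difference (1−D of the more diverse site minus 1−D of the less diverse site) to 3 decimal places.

0.321

The first survey: N=8, proportions 0.125, 0.125, 0.625, 0.125, giving 1−D = 0.56250 (working shown to 5 dp, full precision carried).
The second survey: N=66, proportions 0.07576, 0.10606, 0.12121, 0.07576, 0.12121, 0.12121, 0.15152, 0.13636, 0.09091, giving 1−D = 0.88338.
Difference = |0.56250 − 0.88338| = 0.32088, i.e. 0.321 to 3 decimal places.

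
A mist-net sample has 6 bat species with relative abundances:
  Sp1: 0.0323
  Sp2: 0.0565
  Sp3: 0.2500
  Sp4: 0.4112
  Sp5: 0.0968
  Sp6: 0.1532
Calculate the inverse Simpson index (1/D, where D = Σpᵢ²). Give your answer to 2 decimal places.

3.72

D = 0.0323² + 0.0565² + 0.25² + 0.4112² + 0.0968² + 0.1532² = 0.001043 + 0.003192 + 0.062500 + 0.169085 + 0.009370 + 0.023470 = 0.268661 (working shown to 6 dp, full precision carried).
So 1/D = 3.7222, i.e. 3.72 to 2 decimal places.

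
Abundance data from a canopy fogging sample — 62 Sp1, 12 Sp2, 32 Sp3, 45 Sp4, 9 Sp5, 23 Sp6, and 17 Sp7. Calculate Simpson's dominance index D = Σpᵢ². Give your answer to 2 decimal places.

0.20

Total N = 62+12+32+45+9+23+17 = 200, so the proportions are 0.31, 0.06, 0.16, 0.225, 0.045, 0.115, 0.085 (working shown to 4 dp, full precision carried).
D = 0.31² + 0.06² + 0.16² + 0.225² + 0.045² + 0.115² + 0.085² = 0.0961 + 0.0036 + 0.0256 + 0.0506 + 0.0020 + 0.0132 + 0.0072 = 0.1984.
To 2 decimal places, D = 0.20.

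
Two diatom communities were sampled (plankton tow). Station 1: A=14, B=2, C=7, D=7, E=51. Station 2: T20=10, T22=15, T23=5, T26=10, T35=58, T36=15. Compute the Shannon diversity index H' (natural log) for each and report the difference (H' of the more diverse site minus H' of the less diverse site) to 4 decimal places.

0.3363

Station 1: N=81, proportions 0.17284, 0.024691, 0.08642, 0.08642, 0.62963, giving H' = 1.109277 (working shown to 6 dp, full precision carried).
Station 2: N=113, proportions 0.088496, 0.132743, 0.044248, 0.088496, 0.513274, 0.132743, giving H' = 1.445564.
Difference = |1.109277 − 1.445564| = 0.336287, i.e. 0.3363 to 4 decimal places.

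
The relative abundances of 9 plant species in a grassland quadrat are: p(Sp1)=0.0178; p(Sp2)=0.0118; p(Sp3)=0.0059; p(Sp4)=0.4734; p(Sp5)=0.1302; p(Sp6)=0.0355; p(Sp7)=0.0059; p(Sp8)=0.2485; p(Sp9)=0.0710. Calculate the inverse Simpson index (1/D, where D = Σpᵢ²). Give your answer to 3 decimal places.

D = 0.0178² + 0.0118² + 0.0059² + 0.4734² + 0.1302² + 0.0355² + 0.0059² + 0.2485² + 0.071² = 0.0003168 + 0.0001392 + 0.0000348 + 0.2241076 + 0.0169520 + 0.0012602 + 0.0000348 + 0.0617523 + 0.0050410 = 0.3096388 (working shown to 7 dp, full precision carried).
So 1/D = 3.22957, i.e. 3.230 to 3 decimal places.

3.230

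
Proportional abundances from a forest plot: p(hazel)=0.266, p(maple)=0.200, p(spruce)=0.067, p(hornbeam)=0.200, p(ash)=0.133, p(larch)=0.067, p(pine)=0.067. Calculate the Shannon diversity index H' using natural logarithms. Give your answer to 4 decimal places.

1.8077

Each pᵢ ln pᵢ term (working shown to 6 dp, full precision carried): 0.266×(-1.324259)=-0.352253, 0.2×(-1.609438)=-0.321888, 0.067×(-2.703063)=-0.181105, 0.2×(-1.609438)=-0.321888, 0.133×(-2.017406)=-0.268315, 0.067×(-2.703063)=-0.181105, 0.067×(-2.703063)=-0.181105.
Sum = -1.807659, so H' = 1.8077.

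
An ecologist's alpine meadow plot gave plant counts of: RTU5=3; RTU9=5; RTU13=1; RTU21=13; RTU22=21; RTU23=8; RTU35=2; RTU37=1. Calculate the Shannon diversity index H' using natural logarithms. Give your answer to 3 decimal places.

1.644

Total N = 3+5+1+13+21+8+2+1 = 54, so the proportions are 0.05556, 0.09259, 0.01852, 0.24074, 0.38889, 0.14815, 0.03704, 0.01852 (working shown to 5 dp, full precision carried).
Each pᵢ ln pᵢ term: 0.05556×(-2.89037)=-0.16058, 0.09259×(-2.37955)=-0.22033, 0.01852×(-3.98898)=-0.07387, 0.24074×(-1.42403)=-0.34282, 0.38889×(-0.94446)=-0.36729, 0.14815×(-1.90954)=-0.28290, 0.03704×(-3.29584)=-0.12207, 0.01852×(-3.98898)=-0.07387.
Sum = -1.64372, so H' = 1.644.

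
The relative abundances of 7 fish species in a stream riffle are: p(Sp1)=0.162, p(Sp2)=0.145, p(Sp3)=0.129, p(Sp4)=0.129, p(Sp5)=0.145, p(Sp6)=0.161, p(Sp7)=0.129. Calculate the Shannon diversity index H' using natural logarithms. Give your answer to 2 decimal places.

Each pᵢ ln pᵢ term (working shown to 4 dp, full precision carried): 0.162×(-1.8202)=-0.2949, 0.145×(-1.9310)=-0.2800, 0.129×(-2.0479)=-0.2642, 0.129×(-2.0479)=-0.2642, 0.145×(-1.9310)=-0.2800, 0.161×(-1.8264)=-0.2940, 0.129×(-2.0479)=-0.2642.
Sum = -1.9415, so H' = 1.94.

1.94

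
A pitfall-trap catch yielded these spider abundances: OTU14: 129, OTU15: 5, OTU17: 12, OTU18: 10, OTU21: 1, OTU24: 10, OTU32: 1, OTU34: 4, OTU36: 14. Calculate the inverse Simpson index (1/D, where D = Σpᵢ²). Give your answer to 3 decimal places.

2.009

Total N = 129+5+12+10+1+10+1+4+14 = 186, so the proportions are 0.693548, 0.026882, 0.064516, 0.053763, 0.005376, 0.053763, 0.005376, 0.021505, 0.075269 (working shown to 6 dp, full precision carried).
D = 0.693548² + 0.026882² + 0.064516² + 0.053763² + 0.005376² + 0.053763² + 0.005376² + 0.021505² + 0.075269² = 0.481009 + 0.000723 + 0.004162 + 0.002891 + 0.000029 + 0.002891 + 0.000029 + 0.000462 + 0.005665 = 0.497861.
So 1/D = 2.00859, i.e. 2.009 to 3 decimal places.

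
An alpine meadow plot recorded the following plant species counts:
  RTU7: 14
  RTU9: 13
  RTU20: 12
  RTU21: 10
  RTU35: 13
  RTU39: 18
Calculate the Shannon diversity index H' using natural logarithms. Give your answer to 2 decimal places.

Total N = 14+13+12+10+13+18 = 80, so the proportions are 0.175, 0.1625, 0.15, 0.125, 0.1625, 0.225 (working shown to 4 dp, full precision carried).
Each pᵢ ln pᵢ term: 0.175×(-1.7430)=-0.3050, 0.1625×(-1.8171)=-0.2953, 0.15×(-1.8971)=-0.2846, 0.125×(-2.0794)=-0.2599, 0.1625×(-1.8171)=-0.2953, 0.225×(-1.4917)=-0.3356.
Sum = -1.7757, so H' = 1.78.

1.78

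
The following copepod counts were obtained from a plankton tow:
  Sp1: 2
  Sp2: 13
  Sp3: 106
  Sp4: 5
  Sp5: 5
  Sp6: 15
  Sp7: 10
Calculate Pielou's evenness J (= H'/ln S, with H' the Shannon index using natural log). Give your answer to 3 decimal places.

0.590

Total N = 2+13+106+5+5+15+10 = 156, so the proportions are 0.01282, 0.08333, 0.67949, 0.03205, 0.03205, 0.09615, 0.0641 (working shown to 5 dp, full precision carried).
H' = −Σ pᵢ ln pᵢ = −((-0.05586) + (-0.20708) + (-0.26257) + (-0.11027) + (-0.11027) + (-0.22517) + (-0.17611)) = 1.14732.
With S = 7 species, ln S = 1.94591, so J = 1.14732/1.94591 = 0.58960, i.e. 0.590 to 3 decimal places.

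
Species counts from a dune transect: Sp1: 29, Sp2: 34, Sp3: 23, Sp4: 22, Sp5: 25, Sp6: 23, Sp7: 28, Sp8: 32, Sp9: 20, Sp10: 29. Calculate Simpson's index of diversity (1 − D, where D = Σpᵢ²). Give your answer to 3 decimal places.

0.897

Total N = 29+34+23+22+25+23+28+32+20+29 = 265, so the proportions are 0.10943, 0.1283, 0.08679, 0.08302, 0.09434, 0.08679, 0.10566, 0.12075, 0.07547, 0.10943 (working shown to 5 dp, full precision carried).
D = 0.10943² + 0.1283² + 0.08679² + 0.08302² + 0.09434² + 0.08679² + 0.10566² + 0.12075² + 0.07547² + 0.10943² = 0.01198 + 0.01646 + 0.00753 + 0.00689 + 0.00890 + 0.00753 + 0.01116 + 0.01458 + 0.00570 + 0.01198 = 0.10271.
So 1 − D = 0.89729, i.e. 0.897 to 3 decimal places.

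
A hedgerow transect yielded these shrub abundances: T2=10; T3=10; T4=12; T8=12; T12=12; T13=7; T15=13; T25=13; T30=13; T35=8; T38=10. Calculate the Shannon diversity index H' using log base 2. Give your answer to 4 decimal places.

3.4345

Total N = 10+10+12+12+12+7+13+13+13+8+10 = 120, so the proportions are 0.083333, 0.083333, 0.1, 0.1, 0.1, 0.058333, 0.108333, 0.108333, 0.108333, 0.066667, 0.083333 (working shown to 6 dp, full precision carried).
Each pᵢ log₂ pᵢ term: 0.083333×(-3.584963)=-0.298747, 0.083333×(-3.584963)=-0.298747, 0.1×(-3.321928)=-0.332193, 0.1×(-3.321928)=-0.332193, 0.1×(-3.321928)=-0.332193, 0.058333×(-4.099536)=-0.239140, 0.108333×(-3.206451)=-0.347366, 0.108333×(-3.206451)=-0.347366, 0.108333×(-3.206451)=-0.347366, 0.066667×(-3.906891)=-0.260459, 0.083333×(-3.584963)=-0.298747.
Sum = -3.434515, so H' = 3.4345.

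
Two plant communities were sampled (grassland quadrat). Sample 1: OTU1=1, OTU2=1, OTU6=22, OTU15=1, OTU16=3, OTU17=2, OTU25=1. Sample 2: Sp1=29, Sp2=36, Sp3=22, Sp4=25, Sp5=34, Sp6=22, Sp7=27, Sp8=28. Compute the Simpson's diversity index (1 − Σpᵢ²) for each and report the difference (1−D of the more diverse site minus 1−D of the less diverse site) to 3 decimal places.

Sample 1: N=31, proportions 0.03226, 0.03226, 0.70968, 0.03226, 0.09677, 0.06452, 0.03226, giving 1−D = 0.47867 (working shown to 5 dp, full precision carried).
Sample 2: N=223, proportions 0.13004, 0.16143, 0.09865, 0.11211, 0.15247, 0.09865, 0.12108, 0.12556, giving 1−D = 0.87132.
Difference = |0.47867 − 0.87132| = 0.39265, i.e. 0.393 to 3 decimal places.

0.393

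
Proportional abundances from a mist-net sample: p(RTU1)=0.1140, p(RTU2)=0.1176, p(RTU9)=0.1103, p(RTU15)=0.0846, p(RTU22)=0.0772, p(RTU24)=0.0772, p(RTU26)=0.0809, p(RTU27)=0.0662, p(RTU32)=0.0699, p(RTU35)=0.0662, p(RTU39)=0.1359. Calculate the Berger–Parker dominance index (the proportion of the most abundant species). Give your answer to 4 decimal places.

The largest proportion is 0.1359, i.e. d = 0.1359 to 4 decimal places.

0.1359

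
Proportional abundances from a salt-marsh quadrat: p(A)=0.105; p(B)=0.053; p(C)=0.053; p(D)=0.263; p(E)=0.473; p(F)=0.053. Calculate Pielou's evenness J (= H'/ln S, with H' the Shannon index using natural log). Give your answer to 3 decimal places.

0.786

H' = −Σ pᵢ ln pᵢ = −((-0.23665) + (-0.15569) + (-0.15569) + (-0.35126) + (-0.35412) + (-0.15569)) = 1.40908 (working shown to 5 dp, full precision carried).
With S = 6 species, ln S = 1.79176, so J = 1.40908/1.79176 = 0.78642, i.e. 0.786 to 3 decimal places.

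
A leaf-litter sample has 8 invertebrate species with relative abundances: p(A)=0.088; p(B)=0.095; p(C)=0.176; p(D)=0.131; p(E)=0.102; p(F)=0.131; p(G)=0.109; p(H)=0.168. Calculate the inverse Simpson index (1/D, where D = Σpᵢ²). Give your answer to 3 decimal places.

7.543

D = 0.088² + 0.095² + 0.176² + 0.131² + 0.102² + 0.131² + 0.109² + 0.168² = 0.0077440 + 0.0090250 + 0.0309760 + 0.0171610 + 0.0104040 + 0.0171610 + 0.0118810 + 0.0282240 = 0.1325760 (working shown to 7 dp, full precision carried).
So 1/D = 7.54284, i.e. 7.543 to 3 decimal places.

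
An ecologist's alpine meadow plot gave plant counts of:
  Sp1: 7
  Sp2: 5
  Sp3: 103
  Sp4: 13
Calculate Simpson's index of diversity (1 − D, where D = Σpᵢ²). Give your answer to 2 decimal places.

Total N = 7+5+103+13 = 128, so the proportions are 0.0547, 0.0391, 0.8047, 0.1016 (working shown to 4 dp, full precision carried).
D = 0.0547² + 0.0391² + 0.8047² + 0.1016² = 0.0030 + 0.0015 + 0.6475 + 0.0103 = 0.6624.
So 1 − D = 0.3376, i.e. 0.34 to 2 decimal places.

0.34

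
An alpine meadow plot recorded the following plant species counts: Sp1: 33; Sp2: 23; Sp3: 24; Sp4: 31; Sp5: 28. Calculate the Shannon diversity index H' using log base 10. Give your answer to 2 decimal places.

Total N = 33+23+24+31+28 = 139, so the proportions are 0.2374, 0.1655, 0.1727, 0.223, 0.2014 (working shown to 4 dp, full precision carried).
Each pᵢ log₁₀ pᵢ term: 0.2374×(-0.6245)=-0.1483, 0.1655×(-0.7813)=-0.1293, 0.1727×(-0.7628)=-0.1317, 0.223×(-0.6517)=-0.1453, 0.2014×(-0.6959)=-0.1402.
Sum = -0.6948, so H' = 0.69.

0.69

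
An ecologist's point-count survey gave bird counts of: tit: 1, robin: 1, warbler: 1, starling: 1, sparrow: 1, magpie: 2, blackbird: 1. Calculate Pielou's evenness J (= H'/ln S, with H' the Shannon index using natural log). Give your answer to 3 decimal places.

0.980

Total N = 1+1+1+1+1+2+1 = 8, so the proportions are 0.125, 0.125, 0.125, 0.125, 0.125, 0.25, 0.125 (working shown to 5 dp, full precision carried).
H' = −Σ pᵢ ln pᵢ = −((-0.25993) + (-0.25993) + (-0.25993) + (-0.25993) + (-0.25993) + (-0.34657) + (-0.25993)) = 1.90615.
With S = 7 species, ln S = 1.94591, so J = 1.90615/1.94591 = 0.97957, i.e. 0.980 to 3 decimal places.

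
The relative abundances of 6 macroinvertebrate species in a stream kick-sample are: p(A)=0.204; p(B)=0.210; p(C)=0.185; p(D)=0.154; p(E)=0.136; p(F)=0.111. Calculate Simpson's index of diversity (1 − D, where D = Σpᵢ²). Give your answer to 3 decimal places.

D = 0.204² + 0.21² + 0.185² + 0.154² + 0.136² + 0.111² = 0.04162 + 0.04410 + 0.03422 + 0.02372 + 0.01850 + 0.01232 = 0.17447 (working shown to 5 dp, full precision carried).
So 1 − D = 0.82553, i.e. 0.826 to 3 decimal places.

0.826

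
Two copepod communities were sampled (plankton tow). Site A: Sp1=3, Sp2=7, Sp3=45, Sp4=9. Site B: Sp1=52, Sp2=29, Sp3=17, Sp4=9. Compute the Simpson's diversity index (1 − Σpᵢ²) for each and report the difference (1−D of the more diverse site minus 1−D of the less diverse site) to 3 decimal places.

0.186

Site A: N=64, proportions 0.04688, 0.10938, 0.70312, 0.14062, giving 1−D = 0.47168 (working shown to 5 dp, full precision carried).
Site B: N=107, proportions 0.48598, 0.27103, 0.15888, 0.08411, giving 1−D = 0.65805.
Difference = |0.47168 − 0.65805| = 0.18637, i.e. 0.186 to 3 decimal places.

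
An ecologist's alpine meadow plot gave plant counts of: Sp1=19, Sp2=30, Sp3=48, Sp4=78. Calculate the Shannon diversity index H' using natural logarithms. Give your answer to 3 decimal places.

1.258

Total N = 19+30+48+78 = 175, so the proportions are 0.10857, 0.17143, 0.27429, 0.44571 (working shown to 5 dp, full precision carried).
Each pᵢ ln pᵢ term: 0.10857×(-2.22035)=-0.24107, 0.17143×(-1.76359)=-0.30233, 0.27429×(-1.29358)=-0.35481, 0.44571×(-0.80808)=-0.36017.
Sum = -1.25838, so H' = 1.258.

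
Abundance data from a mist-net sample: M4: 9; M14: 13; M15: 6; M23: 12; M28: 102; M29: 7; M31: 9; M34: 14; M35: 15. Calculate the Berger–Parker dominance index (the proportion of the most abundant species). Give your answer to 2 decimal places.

0.55

Total N = 9+13+6+12+102+7+9+14+15 = 187, so the proportions are 0.0481, 0.0695, 0.0321, 0.0642, 0.5455, 0.0374, 0.0481, 0.0749, 0.0802 (working shown to 4 dp, full precision carried).
The largest proportion is 0.5455, i.e. d = 0.55 to 2 decimal places.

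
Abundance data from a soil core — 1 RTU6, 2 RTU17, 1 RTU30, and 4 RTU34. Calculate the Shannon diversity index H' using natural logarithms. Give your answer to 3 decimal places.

Total N = 1+2+1+4 = 8, so the proportions are 0.125, 0.25, 0.125, 0.5 (working shown to 5 dp, full precision carried).
Each pᵢ ln pᵢ term: 0.125×(-2.07944)=-0.25993, 0.25×(-1.38629)=-0.34657, 0.125×(-2.07944)=-0.25993, 0.5×(-0.69315)=-0.34657.
Sum = -1.21301, so H' = 1.213.

1.213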